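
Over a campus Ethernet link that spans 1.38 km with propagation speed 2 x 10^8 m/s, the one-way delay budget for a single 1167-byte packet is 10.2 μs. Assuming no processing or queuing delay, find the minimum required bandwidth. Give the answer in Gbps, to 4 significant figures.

L = 9336 bits.
Propagation delay = 1380 / 200000000 = 6.9 μs.
Transmission budget = 10.2 − 6.9 = 3.3 μs.
R ≥ L / t_tx = 9336 bits / 3.3e-06 s = 2.829 Gbps.

2.829 Gbps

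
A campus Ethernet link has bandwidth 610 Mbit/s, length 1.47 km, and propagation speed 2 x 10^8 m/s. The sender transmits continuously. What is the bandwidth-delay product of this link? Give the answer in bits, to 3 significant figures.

Propagation delay = 1470 / 200000000 = 7.35e-06 s.
BDP = R × t_prop = 610000000 × 7.35e-06 = 4483.5 bits.

4480 bits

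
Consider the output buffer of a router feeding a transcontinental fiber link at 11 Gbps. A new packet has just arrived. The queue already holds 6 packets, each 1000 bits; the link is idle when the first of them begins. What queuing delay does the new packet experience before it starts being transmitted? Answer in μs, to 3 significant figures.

Each queued packet: L/R = 1000/11000000000 = 0.0909091 μs.
6 queued → 0.545455 μs.
Queuing delay = 0.545 μs.

0.545 μs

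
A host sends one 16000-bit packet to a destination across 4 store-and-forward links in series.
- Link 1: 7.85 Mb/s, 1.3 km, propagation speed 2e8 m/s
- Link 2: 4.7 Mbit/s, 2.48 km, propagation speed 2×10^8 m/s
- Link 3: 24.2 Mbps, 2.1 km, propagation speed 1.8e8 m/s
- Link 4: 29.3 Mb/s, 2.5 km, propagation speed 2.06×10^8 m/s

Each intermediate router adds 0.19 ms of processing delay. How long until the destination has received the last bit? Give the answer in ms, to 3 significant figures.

7.26 ms

Transmission delays (L/R per hop): 2.03822, 3.40426, 0.661157, 0.546075 ms; sum = 6.6497 ms.
Propagation delays (d/s per hop): 0.0065, 0.0124, 0.0116667, 0.0121359 ms; sum = 0.0427026 ms.
Processing at 3 router(s): 3 × 0.19 ms = 0.57 ms.
End-to-end = 7.26 ms.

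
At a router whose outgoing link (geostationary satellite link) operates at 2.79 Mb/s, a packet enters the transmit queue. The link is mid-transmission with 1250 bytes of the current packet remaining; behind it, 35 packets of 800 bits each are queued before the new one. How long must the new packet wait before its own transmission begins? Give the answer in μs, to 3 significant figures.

Each queued packet: L/R = 800/2790000 = 286.738 μs.
35 queued → 10035.8 μs.
Plus remaining 10000 bits of current packet: 3584.23 μs.
Queuing delay = 13600 μs.

13600 μs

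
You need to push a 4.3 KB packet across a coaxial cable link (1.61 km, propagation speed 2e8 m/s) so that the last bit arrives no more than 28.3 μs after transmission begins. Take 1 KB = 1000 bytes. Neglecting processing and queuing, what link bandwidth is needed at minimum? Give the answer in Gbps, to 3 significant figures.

1.70 Gbps

L = 34400 bits.
Propagation delay = 1610 / 200000000 = 8.05 μs.
Transmission budget = 28.3 − 8.05 = 20.25 μs.
R ≥ L / t_tx = 34400 bits / 2.025e-05 s = 1.70 Gbps.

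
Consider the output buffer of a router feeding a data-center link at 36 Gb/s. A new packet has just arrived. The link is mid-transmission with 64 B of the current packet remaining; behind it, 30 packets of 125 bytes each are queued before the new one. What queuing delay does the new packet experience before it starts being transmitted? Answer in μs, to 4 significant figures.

Each queued packet: L/R = 1000/36000000000 = 0.0277778 μs.
30 queued → 0.833333 μs.
Plus remaining 512 bits of current packet: 0.0142222 μs.
Queuing delay = 0.8476 μs.

0.8476 μs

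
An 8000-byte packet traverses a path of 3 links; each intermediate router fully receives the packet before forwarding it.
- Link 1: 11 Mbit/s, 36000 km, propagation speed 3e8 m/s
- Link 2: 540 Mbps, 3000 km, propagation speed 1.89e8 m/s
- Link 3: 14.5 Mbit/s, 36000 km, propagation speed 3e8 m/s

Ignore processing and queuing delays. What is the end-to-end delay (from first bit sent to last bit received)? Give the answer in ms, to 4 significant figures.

L = 8000 × 8 = 64000 bits.
Transmission delays (L/R per hop): 5.81818, 0.118519, 4.41379 ms; sum = 10.3505 ms.
Propagation delays (d/s per hop): 120, 15.873, 120 ms; sum = 255.873 ms.
End-to-end = 266.2 ms.

266.2 ms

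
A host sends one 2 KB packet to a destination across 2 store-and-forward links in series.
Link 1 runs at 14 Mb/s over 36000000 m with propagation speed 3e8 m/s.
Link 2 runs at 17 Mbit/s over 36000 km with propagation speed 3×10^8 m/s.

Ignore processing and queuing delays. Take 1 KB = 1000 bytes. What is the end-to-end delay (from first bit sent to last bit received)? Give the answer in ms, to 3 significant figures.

242 ms

L = 16000 bits.
Transmission delays (L/R per hop): 1.14286, 0.941176 ms; sum = 2.08403 ms.
Propagation delays (d/s per hop): 120, 120 ms; sum = 240 ms.
End-to-end = 242 ms.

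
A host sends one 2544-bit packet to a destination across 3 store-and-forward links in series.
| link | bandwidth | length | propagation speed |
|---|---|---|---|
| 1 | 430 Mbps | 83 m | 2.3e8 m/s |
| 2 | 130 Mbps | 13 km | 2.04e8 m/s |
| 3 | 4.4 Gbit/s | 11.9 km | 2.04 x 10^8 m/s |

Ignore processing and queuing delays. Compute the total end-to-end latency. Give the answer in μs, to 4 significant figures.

Transmission delays (L/R per hop): 5.91628, 19.5692, 0.578182 μs; sum = 26.0637 μs.
Propagation delays (d/s per hop): 0.36087, 63.7255, 58.3333 μs; sum = 122.42 μs.
End-to-end = 148.5 μs.

148.5 μs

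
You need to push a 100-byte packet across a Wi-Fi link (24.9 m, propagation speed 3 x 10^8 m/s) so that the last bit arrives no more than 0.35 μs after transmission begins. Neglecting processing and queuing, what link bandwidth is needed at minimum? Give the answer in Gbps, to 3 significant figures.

L = 800 bits.
Propagation delay = 24.9 / 300000000 = 0.083 μs.
Transmission budget = 0.35 − 0.083 = 0.267 μs.
R ≥ L / t_tx = 800 bits / 2.67e-07 s = 3.00 Gbps.

3.00 Gbps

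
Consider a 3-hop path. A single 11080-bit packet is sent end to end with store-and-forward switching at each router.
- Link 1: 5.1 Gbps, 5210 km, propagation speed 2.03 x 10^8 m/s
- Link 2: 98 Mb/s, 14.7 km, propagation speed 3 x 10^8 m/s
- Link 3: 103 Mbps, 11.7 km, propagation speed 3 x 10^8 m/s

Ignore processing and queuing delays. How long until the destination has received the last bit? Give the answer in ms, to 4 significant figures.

25.98 ms

Transmission delays (L/R per hop): 0.00217255, 0.113061, 0.107573 ms; sum = 0.222807 ms.
Propagation delays (d/s per hop): 25.665, 0.049, 0.039 ms; sum = 25.753 ms.
End-to-end = 25.98 ms.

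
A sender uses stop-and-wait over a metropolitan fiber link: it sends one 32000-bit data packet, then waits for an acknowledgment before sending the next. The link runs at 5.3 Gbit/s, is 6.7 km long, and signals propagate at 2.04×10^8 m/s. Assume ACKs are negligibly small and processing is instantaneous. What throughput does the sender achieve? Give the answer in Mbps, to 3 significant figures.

446 Mbps

t_tx = L/R = 32000/5300000000 = 6.03774e-06 s.
t_prop = 6700/204000000 = 3.28431e-05 s; RTT = 6.56863e-05 s.
Cycle = t_tx + RTT = 7.1724e-05 s.
Throughput = L / cycle = 32000 / 7.1724e-05 = 446 Mbps.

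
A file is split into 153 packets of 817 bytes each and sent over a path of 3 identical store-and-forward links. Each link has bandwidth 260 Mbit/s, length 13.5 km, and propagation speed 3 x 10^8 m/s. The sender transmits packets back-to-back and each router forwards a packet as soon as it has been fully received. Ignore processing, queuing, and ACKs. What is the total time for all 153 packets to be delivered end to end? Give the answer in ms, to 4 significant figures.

Per-hop transmission t_tx = L/R = 6536/260000000 = 0.0251385 ms.
Per-hop propagation t_prop = 13500/300000000 = 0.045 ms.
Pipeline fill: first packet needs 3·t_tx to clear all hops; remaining 152 packets each add one t_tx.
Total = (3+153-1)·t_tx + 3·t_prop = 155·0.0251385 + 3·0.045 = 4.031 ms.

4.031 ms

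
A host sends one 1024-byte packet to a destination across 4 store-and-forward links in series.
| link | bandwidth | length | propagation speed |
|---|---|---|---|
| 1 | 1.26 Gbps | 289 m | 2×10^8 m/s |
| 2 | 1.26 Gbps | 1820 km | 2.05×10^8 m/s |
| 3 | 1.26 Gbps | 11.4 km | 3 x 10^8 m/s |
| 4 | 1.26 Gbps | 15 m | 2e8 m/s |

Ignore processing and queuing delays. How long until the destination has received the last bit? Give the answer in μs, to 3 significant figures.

L = 1024 × 8 = 8192 bits.
Transmission delay per hop = L/R = 8192/1260000000 = 6.50159 μs; 4 hops → 26.0063 μs.
Propagation delays (d/s per hop): 1.445, 8878.05, 38, 0.075 μs; sum = 8917.57 μs.
End-to-end = 8940 μs.

8940 μs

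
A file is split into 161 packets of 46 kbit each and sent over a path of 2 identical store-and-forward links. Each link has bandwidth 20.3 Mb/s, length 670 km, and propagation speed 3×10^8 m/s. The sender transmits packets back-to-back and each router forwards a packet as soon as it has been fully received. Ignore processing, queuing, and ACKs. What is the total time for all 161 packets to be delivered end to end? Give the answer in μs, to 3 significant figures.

372000 μs

Per-hop transmission t_tx = L/R = 46000/20300000 = 2266.01 μs.
Per-hop propagation t_prop = 670000/300000000 = 2233.33 μs.
Pipeline fill: first packet needs 2·t_tx to clear all hops; remaining 160 packets each add one t_tx.
Total = (2+161-1)·t_tx + 2·t_prop = 162·2266.01 + 2·2233.33 = 372000 μs.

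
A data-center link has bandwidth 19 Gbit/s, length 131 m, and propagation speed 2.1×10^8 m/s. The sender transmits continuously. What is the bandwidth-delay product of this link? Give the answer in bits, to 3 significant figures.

Propagation delay = 131 / 210000000 = 6.2381e-07 s.
BDP = R × t_prop = 19000000000 × 6.2381e-07 = 11852.4 bits.

11900 bits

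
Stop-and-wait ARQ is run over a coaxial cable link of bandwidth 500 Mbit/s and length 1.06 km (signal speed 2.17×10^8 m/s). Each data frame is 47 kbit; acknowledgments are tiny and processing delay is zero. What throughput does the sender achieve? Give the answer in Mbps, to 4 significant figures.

t_tx = L/R = 47000/500000000 = 9.4e-05 s.
t_prop = 1060/217000000 = 4.88479e-06 s; RTT = 9.76959e-06 s.
Cycle = t_tx + RTT = 0.00010377 s.
Throughput = L / cycle = 47000 / 0.00010377 = 452.9 Mbps.

452.9 Mbps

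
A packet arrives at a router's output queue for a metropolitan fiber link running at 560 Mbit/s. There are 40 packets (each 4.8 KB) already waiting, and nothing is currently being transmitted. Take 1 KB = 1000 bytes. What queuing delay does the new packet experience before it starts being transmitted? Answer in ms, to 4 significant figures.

2.743 ms

Each queued packet: L/R = 38400/560000000 = 0.0685714 ms.
40 queued → 2.74286 ms.
Queuing delay = 2.743 ms.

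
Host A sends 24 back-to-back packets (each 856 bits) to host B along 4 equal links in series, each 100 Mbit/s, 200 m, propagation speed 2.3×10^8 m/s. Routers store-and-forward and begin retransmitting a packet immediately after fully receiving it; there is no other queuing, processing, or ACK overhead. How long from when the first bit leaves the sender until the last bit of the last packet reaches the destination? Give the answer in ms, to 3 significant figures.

Per-hop transmission t_tx = L/R = 856/100000000 = 0.00856 ms.
Per-hop propagation t_prop = 200/2.3e+08 = 0.000869565 ms.
Pipeline fill: first packet needs 4·t_tx to clear all hops; remaining 23 packets each add one t_tx.
Total = (4+24-1)·t_tx + 4·t_prop = 27·0.00856 + 4·0.000869565 = 0.235 ms.

0.235 ms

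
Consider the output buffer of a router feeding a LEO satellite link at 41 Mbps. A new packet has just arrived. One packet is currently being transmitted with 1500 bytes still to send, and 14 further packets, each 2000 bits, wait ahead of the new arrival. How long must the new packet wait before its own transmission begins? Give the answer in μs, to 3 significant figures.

976 μs

Each queued packet: L/R = 2000/41000000 = 48.7805 μs.
14 queued → 682.927 μs.
Plus remaining 12000 bits of current packet: 292.683 μs.
Queuing delay = 976 μs.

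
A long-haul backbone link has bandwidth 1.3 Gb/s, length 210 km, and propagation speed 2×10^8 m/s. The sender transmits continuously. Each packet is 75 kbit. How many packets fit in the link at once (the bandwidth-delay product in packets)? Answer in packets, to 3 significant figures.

18.2 packets

Propagation delay = 210000 / 200000000 = 0.00105 s.
BDP = R × t_prop = 1300000000 × 0.00105 = 1365000 bits.
In packets of 75000 bits: 18.2 packets.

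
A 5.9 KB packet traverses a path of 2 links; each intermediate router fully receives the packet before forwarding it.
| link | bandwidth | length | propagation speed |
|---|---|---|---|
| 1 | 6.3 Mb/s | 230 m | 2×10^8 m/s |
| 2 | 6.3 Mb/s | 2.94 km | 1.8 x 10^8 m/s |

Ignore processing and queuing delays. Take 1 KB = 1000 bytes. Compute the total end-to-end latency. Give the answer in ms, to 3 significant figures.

15.0 ms

L = 47200 bits.
Transmission delay per hop = L/R = 47200/6300000 = 7.49206 ms; 2 hops → 14.9841 ms.
Propagation delays (d/s per hop): 0.00115, 0.0163333 ms; sum = 0.0174833 ms.
End-to-end = 15.0 ms.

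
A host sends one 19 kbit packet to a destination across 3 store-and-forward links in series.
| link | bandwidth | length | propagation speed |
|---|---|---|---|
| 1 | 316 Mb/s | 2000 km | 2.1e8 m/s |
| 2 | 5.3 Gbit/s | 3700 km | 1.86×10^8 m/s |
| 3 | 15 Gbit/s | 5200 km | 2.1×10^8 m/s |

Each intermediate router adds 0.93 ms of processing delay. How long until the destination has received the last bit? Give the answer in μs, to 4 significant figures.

56100 μs

L = 19000 bits.
Transmission delays (L/R per hop): 60.1266, 3.58491, 1.26667 μs; sum = 64.9782 μs.
Propagation delays (d/s per hop): 9523.81, 19892.5, 24761.9 μs; sum = 54178.2 μs.
Processing at 2 router(s): 2 × 0.93 ms = 1860 μs.
End-to-end = 56100 μs.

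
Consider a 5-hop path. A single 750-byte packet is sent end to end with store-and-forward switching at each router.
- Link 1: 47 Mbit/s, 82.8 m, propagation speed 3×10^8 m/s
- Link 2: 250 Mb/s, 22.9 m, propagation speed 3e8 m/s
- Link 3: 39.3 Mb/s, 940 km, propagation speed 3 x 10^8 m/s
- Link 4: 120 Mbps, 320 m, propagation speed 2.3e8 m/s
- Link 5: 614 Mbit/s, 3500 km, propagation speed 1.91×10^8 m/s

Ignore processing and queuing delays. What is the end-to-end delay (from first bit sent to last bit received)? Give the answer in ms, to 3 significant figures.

21.8 ms

L = 750 × 8 = 6000 bits.
Transmission delays (L/R per hop): 0.12766, 0.024, 0.152672, 0.05, 0.00977199 ms; sum = 0.364103 ms.
Propagation delays (d/s per hop): 0.000276, 7.63333e-05, 3.13333, 0.0013913, 18.3246 ms; sum = 21.4597 ms.
End-to-end = 21.8 ms.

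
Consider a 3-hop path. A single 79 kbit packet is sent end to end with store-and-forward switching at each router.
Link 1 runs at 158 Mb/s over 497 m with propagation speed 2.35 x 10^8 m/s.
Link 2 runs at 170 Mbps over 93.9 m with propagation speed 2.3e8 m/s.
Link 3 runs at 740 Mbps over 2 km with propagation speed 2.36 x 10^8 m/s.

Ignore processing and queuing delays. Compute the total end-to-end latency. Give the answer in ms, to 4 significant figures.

1.082 ms

L = 79000 bits.
Transmission delays (L/R per hop): 0.5, 0.464706, 0.106757 ms; sum = 1.07146 ms.
Propagation delays (d/s per hop): 0.00211489, 0.000408261, 0.00847458 ms; sum = 0.0109977 ms.
End-to-end = 1.082 ms.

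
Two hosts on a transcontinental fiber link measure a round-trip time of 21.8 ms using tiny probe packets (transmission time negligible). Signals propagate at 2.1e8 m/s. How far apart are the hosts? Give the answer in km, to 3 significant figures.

2290 km

One-way propagation = RTT/2 = 10.9 ms.
d = s × t = 210000000 × 0.0109 = 2290 km.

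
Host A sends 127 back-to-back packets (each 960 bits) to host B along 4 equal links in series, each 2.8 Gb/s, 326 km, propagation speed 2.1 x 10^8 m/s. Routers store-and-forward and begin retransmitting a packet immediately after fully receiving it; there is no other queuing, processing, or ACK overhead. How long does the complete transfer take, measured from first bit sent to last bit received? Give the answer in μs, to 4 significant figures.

Per-hop transmission t_tx = L/R = 960/2800000000 = 0.342857 μs.
Per-hop propagation t_prop = 326000/210000000 = 1552.38 μs.
Pipeline fill: first packet needs 4·t_tx to clear all hops; remaining 126 packets each add one t_tx.
Total = (4+127-1)·t_tx + 4·t_prop = 130·0.342857 + 4·1552.38 = 6254 μs.

6254 μs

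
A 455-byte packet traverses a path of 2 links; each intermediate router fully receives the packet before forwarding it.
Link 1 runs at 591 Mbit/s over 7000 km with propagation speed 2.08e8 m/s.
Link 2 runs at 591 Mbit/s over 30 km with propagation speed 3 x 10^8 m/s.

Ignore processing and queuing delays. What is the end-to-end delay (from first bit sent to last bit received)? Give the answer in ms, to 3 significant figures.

L = 455 × 8 = 3640 bits.
Transmission delay per hop = L/R = 3640/591000000 = 0.00615905 ms; 2 hops → 0.0123181 ms.
Propagation delays (d/s per hop): 33.6538, 0.1 ms; sum = 33.7538 ms.
End-to-end = 33.8 ms.

33.8 ms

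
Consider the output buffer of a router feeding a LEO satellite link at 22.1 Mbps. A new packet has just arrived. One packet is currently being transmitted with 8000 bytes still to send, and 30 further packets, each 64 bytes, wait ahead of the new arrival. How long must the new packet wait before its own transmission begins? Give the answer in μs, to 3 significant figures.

Each queued packet: L/R = 512/22100000 = 23.1674 μs.
30 queued → 695.023 μs.
Plus remaining 64000 bits of current packet: 2895.93 μs.
Queuing delay = 3590 μs.

3590 μs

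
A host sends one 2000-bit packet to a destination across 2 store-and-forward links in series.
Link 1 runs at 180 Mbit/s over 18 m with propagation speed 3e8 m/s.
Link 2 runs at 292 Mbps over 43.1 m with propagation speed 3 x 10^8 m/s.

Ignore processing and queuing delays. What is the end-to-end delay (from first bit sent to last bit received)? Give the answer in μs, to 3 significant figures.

18.2 μs

Transmission delays (L/R per hop): 11.1111, 6.84932 μs; sum = 17.9604 μs.
Propagation delays (d/s per hop): 0.06, 0.143667 μs; sum = 0.203667 μs.
End-to-end = 18.2 μs.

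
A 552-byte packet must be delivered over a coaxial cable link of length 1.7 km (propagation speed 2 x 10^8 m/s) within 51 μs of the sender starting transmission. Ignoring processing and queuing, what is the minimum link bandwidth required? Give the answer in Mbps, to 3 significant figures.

L = 4416 bits.
Propagation delay = 1700 / 200000000 = 8.5 μs.
Transmission budget = 51 − 8.5 = 42.5 μs.
R ≥ L / t_tx = 4416 bits / 4.25e-05 s = 104 Mbps.

104 Mbps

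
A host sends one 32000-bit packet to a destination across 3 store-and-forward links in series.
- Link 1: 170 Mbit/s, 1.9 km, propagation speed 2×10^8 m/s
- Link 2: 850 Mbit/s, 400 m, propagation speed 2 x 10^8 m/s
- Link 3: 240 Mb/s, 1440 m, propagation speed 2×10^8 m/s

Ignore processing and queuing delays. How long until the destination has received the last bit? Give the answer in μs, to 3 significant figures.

Transmission delays (L/R per hop): 188.235, 37.6471, 133.333 μs; sum = 359.216 μs.
Propagation delays (d/s per hop): 9.5, 2, 7.2 μs; sum = 18.7 μs.
End-to-end = 378 μs.

378 μs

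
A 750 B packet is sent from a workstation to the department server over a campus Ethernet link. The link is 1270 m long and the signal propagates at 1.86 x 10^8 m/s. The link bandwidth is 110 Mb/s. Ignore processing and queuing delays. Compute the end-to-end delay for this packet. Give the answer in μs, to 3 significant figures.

L = 750 × 8 = 6000 bits.
Transmission delay = L/R = 6000 / 110000000 = 54.5455 μs.
Propagation delay = d/s = 1270 m / 186000000 m/s = 6.82796 μs.
Total = 61.4 μs.

61.4 μs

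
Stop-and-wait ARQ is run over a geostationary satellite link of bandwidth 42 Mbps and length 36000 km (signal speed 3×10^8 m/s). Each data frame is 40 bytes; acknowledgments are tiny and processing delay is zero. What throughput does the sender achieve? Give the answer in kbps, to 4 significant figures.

t_tx = L/R = 320/42000000 = 7.61905e-06 s.
t_prop = 36000000/300000000 = 0.12 s; RTT = 0.24 s.
Cycle = t_tx + RTT = 0.240008 s.
Throughput = L / cycle = 320 / 0.240008 = 1.333 kbps.

1.333 kbps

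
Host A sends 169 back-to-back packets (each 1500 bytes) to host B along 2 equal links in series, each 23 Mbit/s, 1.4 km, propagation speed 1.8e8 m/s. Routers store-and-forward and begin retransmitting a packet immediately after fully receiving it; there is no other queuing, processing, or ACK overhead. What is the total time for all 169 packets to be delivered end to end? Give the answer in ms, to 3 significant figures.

Per-hop transmission t_tx = L/R = 12000/23000000 = 0.521739 ms.
Per-hop propagation t_prop = 1400/180000000 = 0.00777778 ms.
Pipeline fill: first packet needs 2·t_tx to clear all hops; remaining 168 packets each add one t_tx.
Total = (2+169-1)·t_tx + 2·t_prop = 170·0.521739 + 2·0.00777778 = 88.7 ms.

88.7 ms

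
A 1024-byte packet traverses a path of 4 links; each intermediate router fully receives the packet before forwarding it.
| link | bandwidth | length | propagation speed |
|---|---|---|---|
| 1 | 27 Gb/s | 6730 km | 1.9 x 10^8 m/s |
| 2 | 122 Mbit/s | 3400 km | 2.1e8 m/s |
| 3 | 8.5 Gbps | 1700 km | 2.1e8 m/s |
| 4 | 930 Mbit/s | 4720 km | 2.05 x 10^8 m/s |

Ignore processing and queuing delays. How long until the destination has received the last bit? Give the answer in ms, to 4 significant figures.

82.81 ms

L = 1024 × 8 = 8192 bits.
Transmission delays (L/R per hop): 0.000303407, 0.0671475, 0.000963765, 0.0088086 ms; sum = 0.0772233 ms.
Propagation delays (d/s per hop): 35.4211, 16.1905, 8.09524, 23.0244 ms; sum = 82.7312 ms.
End-to-end = 82.81 ms.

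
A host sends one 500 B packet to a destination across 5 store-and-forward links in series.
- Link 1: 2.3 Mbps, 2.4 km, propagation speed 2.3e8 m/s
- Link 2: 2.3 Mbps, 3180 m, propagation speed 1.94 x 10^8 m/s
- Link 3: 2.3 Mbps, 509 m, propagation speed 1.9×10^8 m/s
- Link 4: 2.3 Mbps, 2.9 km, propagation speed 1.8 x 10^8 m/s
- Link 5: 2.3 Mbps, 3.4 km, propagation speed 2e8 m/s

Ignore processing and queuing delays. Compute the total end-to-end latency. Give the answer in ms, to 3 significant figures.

L = 500 × 8 = 4000 bits.
Transmission delay per hop = L/R = 4000/2300000 = 1.73913 ms; 5 hops → 8.69565 ms.
Propagation delays (d/s per hop): 0.0104348, 0.0163918, 0.00267895, 0.0161111, 0.017 ms; sum = 0.0626166 ms.
End-to-end = 8.76 ms.

8.76 ms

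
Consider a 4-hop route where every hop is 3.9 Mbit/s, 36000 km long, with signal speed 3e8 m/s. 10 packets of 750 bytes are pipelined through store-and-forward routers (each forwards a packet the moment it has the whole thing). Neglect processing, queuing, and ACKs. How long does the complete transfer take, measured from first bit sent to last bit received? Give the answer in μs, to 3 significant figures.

500000 μs

Per-hop transmission t_tx = L/R = 6000/3900000 = 1538.46 μs.
Per-hop propagation t_prop = 36000000/300000000 = 120000 μs.
Pipeline fill: first packet needs 4·t_tx to clear all hops; remaining 9 packets each add one t_tx.
Total = (4+10-1)·t_tx + 4·t_prop = 13·1538.46 + 4·120000 = 500000 μs.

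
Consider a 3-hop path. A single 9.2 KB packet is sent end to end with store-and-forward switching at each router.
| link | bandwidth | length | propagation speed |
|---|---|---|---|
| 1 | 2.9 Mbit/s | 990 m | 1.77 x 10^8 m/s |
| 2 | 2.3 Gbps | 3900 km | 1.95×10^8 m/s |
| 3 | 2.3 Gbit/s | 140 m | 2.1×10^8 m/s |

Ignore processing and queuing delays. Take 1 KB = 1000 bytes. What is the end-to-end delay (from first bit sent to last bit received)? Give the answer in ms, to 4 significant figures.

45.45 ms

L = 73600 bits.
Transmission delays (L/R per hop): 25.3793, 0.032, 0.032 ms; sum = 25.4433 ms.
Propagation delays (d/s per hop): 0.00559322, 20, 0.000666667 ms; sum = 20.0063 ms.
End-to-end = 45.45 ms.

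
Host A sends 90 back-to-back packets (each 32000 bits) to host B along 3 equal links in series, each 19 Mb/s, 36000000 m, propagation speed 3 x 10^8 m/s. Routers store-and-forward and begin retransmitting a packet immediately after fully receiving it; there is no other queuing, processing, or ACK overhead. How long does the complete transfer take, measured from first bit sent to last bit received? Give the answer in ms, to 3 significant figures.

515 ms

Per-hop transmission t_tx = L/R = 32000/19000000 = 1.68421 ms.
Per-hop propagation t_prop = 36000000/300000000 = 120 ms.
Pipeline fill: first packet needs 3·t_tx to clear all hops; remaining 89 packets each add one t_tx.
Total = (3+90-1)·t_tx + 3·t_prop = 92·1.68421 + 3·120 = 515 ms.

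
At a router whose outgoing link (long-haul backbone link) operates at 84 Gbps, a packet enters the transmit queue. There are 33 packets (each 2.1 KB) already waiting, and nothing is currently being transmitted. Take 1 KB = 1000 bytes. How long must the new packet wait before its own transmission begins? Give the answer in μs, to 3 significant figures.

Each queued packet: L/R = 16800/84000000000 = 0.2 μs.
33 queued → 6.6 μs.
Queuing delay = 6.60 μs.

6.60 μs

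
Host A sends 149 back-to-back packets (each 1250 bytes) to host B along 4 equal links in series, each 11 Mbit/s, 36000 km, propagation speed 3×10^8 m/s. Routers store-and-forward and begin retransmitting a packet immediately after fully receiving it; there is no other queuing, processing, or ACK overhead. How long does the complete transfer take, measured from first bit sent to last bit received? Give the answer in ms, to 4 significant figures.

Per-hop transmission t_tx = L/R = 10000/11000000 = 0.909091 ms.
Per-hop propagation t_prop = 36000000/300000000 = 120 ms.
Pipeline fill: first packet needs 4·t_tx to clear all hops; remaining 148 packets each add one t_tx.
Total = (4+149-1)·t_tx + 4·t_prop = 152·0.909091 + 4·120 = 618.2 ms.

618.2 ms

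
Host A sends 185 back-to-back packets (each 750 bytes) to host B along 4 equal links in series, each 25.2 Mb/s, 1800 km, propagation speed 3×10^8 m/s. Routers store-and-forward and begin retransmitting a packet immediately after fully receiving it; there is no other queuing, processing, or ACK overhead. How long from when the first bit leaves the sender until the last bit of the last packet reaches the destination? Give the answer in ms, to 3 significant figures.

68.8 ms

Per-hop transmission t_tx = L/R = 6000/25200000 = 0.238095 ms.
Per-hop propagation t_prop = 1800000/300000000 = 6 ms.
Pipeline fill: first packet needs 4·t_tx to clear all hops; remaining 184 packets each add one t_tx.
Total = (4+185-1)·t_tx + 4·t_prop = 188·0.238095 + 4·6 = 68.8 ms.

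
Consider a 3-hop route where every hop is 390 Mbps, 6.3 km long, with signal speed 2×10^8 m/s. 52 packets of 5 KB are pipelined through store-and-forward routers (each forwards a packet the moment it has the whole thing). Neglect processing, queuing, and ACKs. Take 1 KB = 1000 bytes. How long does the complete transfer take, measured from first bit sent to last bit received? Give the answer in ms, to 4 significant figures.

5.633 ms

Per-hop transmission t_tx = L/R = 40000/390000000 = 0.102564 ms.
Per-hop propagation t_prop = 6300/200000000 = 0.0315 ms.
Pipeline fill: first packet needs 3·t_tx to clear all hops; remaining 51 packets each add one t_tx.
Total = (3+52-1)·t_tx + 3·t_prop = 54·0.102564 + 3·0.0315 = 5.633 ms.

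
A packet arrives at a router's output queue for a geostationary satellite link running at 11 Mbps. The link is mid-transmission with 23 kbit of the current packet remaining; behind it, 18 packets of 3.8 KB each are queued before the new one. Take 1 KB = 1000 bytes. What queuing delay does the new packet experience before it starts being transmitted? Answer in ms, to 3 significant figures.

51.8 ms

Each queued packet: L/R = 30400/11000000 = 2.76364 ms.
18 queued → 49.7455 ms.
Plus remaining 23000 bits of current packet: 2.09091 ms.
Queuing delay = 51.8 ms.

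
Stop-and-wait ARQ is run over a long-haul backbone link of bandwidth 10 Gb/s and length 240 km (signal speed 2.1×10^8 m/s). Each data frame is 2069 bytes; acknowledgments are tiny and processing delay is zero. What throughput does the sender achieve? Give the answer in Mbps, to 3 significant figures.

7.24 Mbps

t_tx = L/R = 16552/10000000000 = 1.6552e-06 s.
t_prop = 240000/210000000 = 0.00114286 s; RTT = 0.00228571 s.
Cycle = t_tx + RTT = 0.00228737 s.
Throughput = L / cycle = 16552 / 0.00228737 = 7.24 Mbps.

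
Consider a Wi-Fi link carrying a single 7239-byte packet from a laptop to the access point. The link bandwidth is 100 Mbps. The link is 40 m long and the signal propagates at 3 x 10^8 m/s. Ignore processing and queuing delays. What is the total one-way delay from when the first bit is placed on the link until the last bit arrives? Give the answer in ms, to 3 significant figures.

0.579 ms

L = 7239 × 8 = 57912 bits.
Transmission delay = L/R = 57912 / 100000000 = 0.57912 ms.
Propagation delay = d/s = 40 m / 300000000 m/s = 0.000133333 ms.
Total = 0.579 ms.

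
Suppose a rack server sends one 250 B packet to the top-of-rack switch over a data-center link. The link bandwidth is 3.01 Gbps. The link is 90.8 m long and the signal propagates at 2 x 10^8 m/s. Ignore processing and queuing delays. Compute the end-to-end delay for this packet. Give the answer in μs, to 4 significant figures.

L = 250 × 8 = 2000 bits.
Transmission delay = L/R = 2000 / 3010000000 = 0.664452 μs.
Propagation delay = d/s = 90.8 m / 200000000 m/s = 0.454 μs.
Total = 1.118 μs.

1.118 μs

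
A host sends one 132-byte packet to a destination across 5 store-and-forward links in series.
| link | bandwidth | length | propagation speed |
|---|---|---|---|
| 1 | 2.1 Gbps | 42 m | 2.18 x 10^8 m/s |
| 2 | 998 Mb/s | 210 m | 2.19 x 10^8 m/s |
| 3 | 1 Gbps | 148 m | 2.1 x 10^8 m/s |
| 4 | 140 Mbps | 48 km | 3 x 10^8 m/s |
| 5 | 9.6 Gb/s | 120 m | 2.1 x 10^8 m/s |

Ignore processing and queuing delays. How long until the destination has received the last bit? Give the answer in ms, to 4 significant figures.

0.1727 ms

L = 132 × 8 = 1056 bits.
Transmission delays (L/R per hop): 0.000502857, 0.00105812, 0.001056, 0.00754286, 0.00011 ms; sum = 0.0102698 ms.
Propagation delays (d/s per hop): 0.000192661, 0.000958904, 0.000704762, 0.16, 0.000571429 ms; sum = 0.162428 ms.
End-to-end = 0.1727 ms.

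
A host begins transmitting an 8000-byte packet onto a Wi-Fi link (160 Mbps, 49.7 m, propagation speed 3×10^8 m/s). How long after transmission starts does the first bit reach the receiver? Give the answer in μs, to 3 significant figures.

First bit experiences only propagation delay: d/s = 49.7/300000000 = 0.166 μs.

0.166 μs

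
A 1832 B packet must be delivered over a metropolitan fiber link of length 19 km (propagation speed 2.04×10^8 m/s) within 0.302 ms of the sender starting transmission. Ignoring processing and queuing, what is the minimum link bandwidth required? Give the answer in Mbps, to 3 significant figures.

70.2 Mbps

L = 14656 bits.
Propagation delay = 19000 / 204000000 = 0.0931373 ms.
Transmission budget = 0.302 − 0.0931373 = 0.208863 ms.
R ≥ L / t_tx = 14656 bits / 0.000208863 s = 70.2 Mbps.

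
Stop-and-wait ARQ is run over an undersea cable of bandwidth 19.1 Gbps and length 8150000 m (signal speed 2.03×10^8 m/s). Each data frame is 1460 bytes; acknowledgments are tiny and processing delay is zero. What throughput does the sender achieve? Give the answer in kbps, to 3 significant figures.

t_tx = L/R = 11680/19100000000 = 6.11518e-07 s.
t_prop = 8150000/2.03e+08 = 0.0401478 s; RTT = 0.0802956 s.
Cycle = t_tx + RTT = 0.0802962 s.
Throughput = L / cycle = 11680 / 0.0802962 = 145 kbps.

145 kbps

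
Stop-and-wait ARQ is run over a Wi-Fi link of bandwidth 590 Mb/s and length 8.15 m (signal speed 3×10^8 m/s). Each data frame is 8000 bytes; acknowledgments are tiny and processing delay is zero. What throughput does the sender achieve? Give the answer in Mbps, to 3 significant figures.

590 Mbps

t_tx = L/R = 64000/590000000 = 0.000108475 s.
t_prop = 8.15/300000000 = 2.71667e-08 s; RTT = 5.43333e-08 s.
Cycle = t_tx + RTT = 0.000108529 s.
Throughput = L / cycle = 64000 / 0.000108529 = 590 Mbps.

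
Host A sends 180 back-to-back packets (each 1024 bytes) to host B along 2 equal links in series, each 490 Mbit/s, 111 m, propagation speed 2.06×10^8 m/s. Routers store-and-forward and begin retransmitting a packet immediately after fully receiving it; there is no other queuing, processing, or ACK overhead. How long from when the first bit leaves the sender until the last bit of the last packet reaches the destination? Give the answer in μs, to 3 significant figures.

Per-hop transmission t_tx = L/R = 8192/490000000 = 16.7184 μs.
Per-hop propagation t_prop = 111/206000000 = 0.538835 μs.
Pipeline fill: first packet needs 2·t_tx to clear all hops; remaining 179 packets each add one t_tx.
Total = (2+180-1)·t_tx + 2·t_prop = 181·16.7184 + 2·0.538835 = 3030 μs.

3030 μs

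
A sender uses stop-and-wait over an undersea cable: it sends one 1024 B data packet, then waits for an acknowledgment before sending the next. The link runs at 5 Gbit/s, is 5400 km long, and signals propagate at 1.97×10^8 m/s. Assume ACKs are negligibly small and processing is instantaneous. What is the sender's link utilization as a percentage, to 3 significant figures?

0.00299 %

t_tx = L/R = 8192/5000000000 = 1.6384e-06 s.
t_prop = 5400000/197000000 = 0.0274112 s; RTT = 0.0548223 s.
Cycle = t_tx + RTT = 0.054824 s.
Utilization = t_tx / cycle = 1.6384e-06/0.054824 = 0.00299 %.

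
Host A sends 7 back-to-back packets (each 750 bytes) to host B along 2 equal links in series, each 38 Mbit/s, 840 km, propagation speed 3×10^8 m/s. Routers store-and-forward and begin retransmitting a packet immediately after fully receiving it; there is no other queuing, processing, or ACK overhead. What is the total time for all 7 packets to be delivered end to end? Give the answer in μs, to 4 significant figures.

6863 μs

Per-hop transmission t_tx = L/R = 6000/38000000 = 157.895 μs.
Per-hop propagation t_prop = 840000/300000000 = 2800 μs.
Pipeline fill: first packet needs 2·t_tx to clear all hops; remaining 6 packets each add one t_tx.
Total = (2+7-1)·t_tx + 2·t_prop = 8·157.895 + 2·2800 = 6863 μs.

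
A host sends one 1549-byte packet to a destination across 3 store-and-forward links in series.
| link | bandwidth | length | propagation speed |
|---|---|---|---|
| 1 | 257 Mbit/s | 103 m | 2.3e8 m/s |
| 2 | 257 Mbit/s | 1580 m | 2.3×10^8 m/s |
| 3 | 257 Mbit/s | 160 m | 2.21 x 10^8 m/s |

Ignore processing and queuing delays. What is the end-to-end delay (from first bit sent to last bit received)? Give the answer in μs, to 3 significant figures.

153 μs

L = 1549 × 8 = 12392 bits.
Transmission delay per hop = L/R = 12392/257000000 = 48.2179 μs; 3 hops → 144.654 μs.
Propagation delays (d/s per hop): 0.447826, 6.86957, 0.723982 μs; sum = 8.04137 μs.
End-to-end = 153 μs.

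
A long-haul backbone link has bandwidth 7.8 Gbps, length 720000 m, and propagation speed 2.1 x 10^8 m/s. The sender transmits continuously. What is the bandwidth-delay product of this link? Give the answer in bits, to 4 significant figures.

26740000 bits

Propagation delay = 720000 / 210000000 = 0.00342857 s.
BDP = R × t_prop = 7800000000 × 0.00342857 = 26742900 bits.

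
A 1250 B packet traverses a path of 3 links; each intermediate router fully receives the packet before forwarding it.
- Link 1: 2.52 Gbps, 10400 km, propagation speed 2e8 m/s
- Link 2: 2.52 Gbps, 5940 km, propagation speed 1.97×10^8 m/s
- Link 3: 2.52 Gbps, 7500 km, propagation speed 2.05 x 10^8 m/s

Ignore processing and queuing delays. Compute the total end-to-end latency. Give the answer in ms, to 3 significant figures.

119 ms

L = 1250 × 8 = 10000 bits.
Transmission delay per hop = L/R = 10000/2520000000 = 0.00396825 ms; 3 hops → 0.0119048 ms.
Propagation delays (d/s per hop): 52, 30.1523, 36.5854 ms; sum = 118.738 ms.
End-to-end = 119 ms.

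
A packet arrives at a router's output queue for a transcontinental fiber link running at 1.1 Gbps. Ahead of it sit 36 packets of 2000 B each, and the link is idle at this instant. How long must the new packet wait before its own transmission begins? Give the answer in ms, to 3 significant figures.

0.524 ms

Each queued packet: L/R = 16000/1100000000 = 0.0145455 ms.
36 queued → 0.523636 ms.
Queuing delay = 0.524 ms.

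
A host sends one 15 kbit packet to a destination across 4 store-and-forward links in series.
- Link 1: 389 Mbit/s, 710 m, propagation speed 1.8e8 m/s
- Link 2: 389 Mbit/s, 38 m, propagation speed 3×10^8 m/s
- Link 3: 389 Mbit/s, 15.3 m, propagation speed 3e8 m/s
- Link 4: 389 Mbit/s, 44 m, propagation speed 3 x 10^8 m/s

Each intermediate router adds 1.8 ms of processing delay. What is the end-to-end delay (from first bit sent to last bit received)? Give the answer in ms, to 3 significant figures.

L = 15000 bits.
Transmission delay per hop = L/R = 15000/389000000 = 0.0385604 ms; 4 hops → 0.154242 ms.
Propagation delays (d/s per hop): 0.00394444, 0.000126667, 5.1e-05, 0.000146667 ms; sum = 0.00426878 ms.
Processing at 3 router(s): 3 × 1.8 ms = 5.4 ms.
End-to-end = 5.56 ms.

5.56 ms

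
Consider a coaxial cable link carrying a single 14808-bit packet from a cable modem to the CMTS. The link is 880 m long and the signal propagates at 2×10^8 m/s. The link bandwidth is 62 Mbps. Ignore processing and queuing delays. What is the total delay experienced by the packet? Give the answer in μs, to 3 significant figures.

243 μs

Transmission delay = L/R = 14808 / 62000000 = 238.839 μs.
Propagation delay = d/s = 880 m / 200000000 m/s = 4.4 μs.
Total = 243 μs.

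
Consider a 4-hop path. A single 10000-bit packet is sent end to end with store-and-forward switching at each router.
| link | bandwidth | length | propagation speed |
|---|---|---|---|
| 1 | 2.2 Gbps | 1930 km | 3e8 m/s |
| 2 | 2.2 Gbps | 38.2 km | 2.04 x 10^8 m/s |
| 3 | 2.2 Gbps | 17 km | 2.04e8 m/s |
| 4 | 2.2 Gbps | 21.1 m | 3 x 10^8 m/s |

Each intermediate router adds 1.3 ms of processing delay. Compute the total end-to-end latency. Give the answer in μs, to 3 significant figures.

10600 μs

Transmission delay per hop = L/R = 10000/2200000000 = 4.54545 μs; 4 hops → 18.1818 μs.
Propagation delays (d/s per hop): 6433.33, 187.255, 83.3333, 0.0703333 μs; sum = 6703.99 μs.
Processing at 3 router(s): 3 × 1.3 ms = 3900 μs.
End-to-end = 10600 μs.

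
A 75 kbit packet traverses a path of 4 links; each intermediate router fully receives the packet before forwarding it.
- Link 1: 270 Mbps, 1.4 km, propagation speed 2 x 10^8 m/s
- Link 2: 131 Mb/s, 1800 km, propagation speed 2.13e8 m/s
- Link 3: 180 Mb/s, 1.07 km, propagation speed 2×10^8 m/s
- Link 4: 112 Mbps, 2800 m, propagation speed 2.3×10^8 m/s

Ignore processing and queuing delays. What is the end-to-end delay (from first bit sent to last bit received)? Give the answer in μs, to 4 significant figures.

L = 75000 bits.
Transmission delays (L/R per hop): 277.778, 572.519, 416.667, 669.643 μs; sum = 1936.61 μs.
Propagation delays (d/s per hop): 7, 8450.7, 5.35, 12.1739 μs; sum = 8475.23 μs.
End-to-end = 10410 μs.

10410 μs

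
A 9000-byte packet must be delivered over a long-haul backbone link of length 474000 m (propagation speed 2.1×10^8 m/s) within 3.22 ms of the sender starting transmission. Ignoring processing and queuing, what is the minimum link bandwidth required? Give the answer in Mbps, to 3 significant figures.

L = 72000 bits.
Propagation delay = 474000 / 210000000 = 2.25714 ms.
Transmission budget = 3.22 − 2.25714 = 0.962857 ms.
R ≥ L / t_tx = 72000 bits / 0.000962857 s = 74.8 Mbps.

74.8 Mbps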